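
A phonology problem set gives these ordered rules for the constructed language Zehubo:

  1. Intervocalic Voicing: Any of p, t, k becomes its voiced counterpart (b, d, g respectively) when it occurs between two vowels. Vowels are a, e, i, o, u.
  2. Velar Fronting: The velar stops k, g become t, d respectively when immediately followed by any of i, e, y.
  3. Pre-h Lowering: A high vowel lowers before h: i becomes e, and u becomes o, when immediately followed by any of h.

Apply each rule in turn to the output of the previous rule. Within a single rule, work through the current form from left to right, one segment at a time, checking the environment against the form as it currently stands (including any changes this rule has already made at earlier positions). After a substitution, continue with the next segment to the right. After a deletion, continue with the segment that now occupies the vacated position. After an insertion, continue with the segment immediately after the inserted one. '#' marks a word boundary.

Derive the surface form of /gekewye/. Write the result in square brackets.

[dedewye]

1 Intervocalic Voicing: [gekewye] → [gegewye]
2 Velar Fronting: [gegewye] → [dedewye]
3 Pre-h Lowering: no change — [dedewye]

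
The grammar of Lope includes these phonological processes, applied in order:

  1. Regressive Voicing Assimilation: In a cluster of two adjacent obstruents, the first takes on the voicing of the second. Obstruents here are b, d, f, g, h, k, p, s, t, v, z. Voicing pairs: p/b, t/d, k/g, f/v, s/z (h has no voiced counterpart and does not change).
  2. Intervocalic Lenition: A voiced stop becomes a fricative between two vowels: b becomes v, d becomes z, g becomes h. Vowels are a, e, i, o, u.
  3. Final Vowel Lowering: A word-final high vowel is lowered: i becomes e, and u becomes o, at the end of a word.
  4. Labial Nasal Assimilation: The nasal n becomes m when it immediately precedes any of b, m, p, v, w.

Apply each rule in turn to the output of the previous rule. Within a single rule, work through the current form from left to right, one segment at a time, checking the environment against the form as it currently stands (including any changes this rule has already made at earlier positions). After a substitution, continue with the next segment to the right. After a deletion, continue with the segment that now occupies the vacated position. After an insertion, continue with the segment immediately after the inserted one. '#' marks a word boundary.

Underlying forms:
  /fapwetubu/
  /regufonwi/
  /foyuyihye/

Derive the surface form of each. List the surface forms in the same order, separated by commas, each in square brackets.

/fapwetubu/:
  1 Regressive Voicing Assimilation: no change — [fapwetubu]
  2 Intervocalic Lenition: [fapwetubu] → [fapwetuvu]
  3 Final Vowel Lowering: [fapwetuvu] → [fapwetuvo]
  4 Labial Nasal Assimilation: no change — [fapwetuvo]
/regufonwi/:
  1 Regressive Voicing Assimilation: no change — [regufonwi]
  2 Intervocalic Lenition: [regufonwi] → [rehufonwi]
  3 Final Vowel Lowering: [rehufonwi] → [rehufonwe]
  4 Labial Nasal Assimilation: [rehufonwe] → [rehufomwe]
/foyuyihye/:
  1 Regressive Voicing Assimilation: no change — [foyuyihye]
  2 Intervocalic Lenition: no change — [foyuyihye]
  3 Final Vowel Lowering: no change — [foyuyihye]
  4 Labial Nasal Assimilation: no change — [foyuyihye]

[fapwetuvo], [rehufomwe], [foyuyihye]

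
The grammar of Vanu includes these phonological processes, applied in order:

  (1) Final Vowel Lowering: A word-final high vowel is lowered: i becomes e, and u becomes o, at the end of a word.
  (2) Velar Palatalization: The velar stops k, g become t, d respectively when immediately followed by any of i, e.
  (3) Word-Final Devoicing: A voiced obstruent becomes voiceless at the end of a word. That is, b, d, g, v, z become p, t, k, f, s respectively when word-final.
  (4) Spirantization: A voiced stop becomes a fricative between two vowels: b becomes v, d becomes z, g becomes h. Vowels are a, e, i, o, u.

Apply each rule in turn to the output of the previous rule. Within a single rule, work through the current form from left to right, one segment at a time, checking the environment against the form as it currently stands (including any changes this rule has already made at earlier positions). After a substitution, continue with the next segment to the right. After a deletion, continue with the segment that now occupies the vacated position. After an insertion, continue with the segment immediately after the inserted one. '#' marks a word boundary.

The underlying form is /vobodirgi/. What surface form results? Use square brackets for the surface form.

[vovozirde]

(1) Final Vowel Lowering: [vobodirgi] → [vobodirge]
(2) Velar Palatalization: [vobodirge] → [vobodirde]
(3) Word-Final Devoicing: no change — [vobodirde]
(4) Spirantization: [vobodirde] → [vovozirde]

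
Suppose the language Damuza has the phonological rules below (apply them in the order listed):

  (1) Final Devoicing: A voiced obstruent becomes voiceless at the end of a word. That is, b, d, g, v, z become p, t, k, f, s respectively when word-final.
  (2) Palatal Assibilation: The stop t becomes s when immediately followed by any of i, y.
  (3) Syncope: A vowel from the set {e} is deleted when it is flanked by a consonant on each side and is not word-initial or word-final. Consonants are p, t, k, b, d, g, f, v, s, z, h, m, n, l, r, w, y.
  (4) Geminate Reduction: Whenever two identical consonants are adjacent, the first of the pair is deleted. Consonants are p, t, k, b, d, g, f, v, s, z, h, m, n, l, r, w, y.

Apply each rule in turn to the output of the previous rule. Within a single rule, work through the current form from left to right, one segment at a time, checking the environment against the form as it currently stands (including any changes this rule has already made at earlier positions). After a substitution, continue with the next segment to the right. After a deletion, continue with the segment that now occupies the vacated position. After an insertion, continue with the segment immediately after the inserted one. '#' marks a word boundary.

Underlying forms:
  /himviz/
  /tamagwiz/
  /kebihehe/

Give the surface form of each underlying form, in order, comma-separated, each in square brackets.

[himvis], [tamagwis], [kbihe]

/himviz/:
  (1) Final Devoicing: [himviz] → [himvis]
  (2) Palatal Assibilation: no change — [himvis]
  (3) Syncope: no change — [himvis]
  (4) Geminate Reduction: no change — [himvis]
/tamagwiz/:
  (1) Final Devoicing: [tamagwiz] → [tamagwis]
  (2) Palatal Assibilation: no change — [tamagwis]
  (3) Syncope: no change — [tamagwis]
  (4) Geminate Reduction: no change — [tamagwis]
/kebihehe/:
  (1) Final Devoicing: no change — [kebihehe]
  (2) Palatal Assibilation: no change — [kebihehe]
  (3) Syncope: [kebihehe] → [kbihhe]
  (4) Geminate Reduction: [kbihhe] → [kbihe]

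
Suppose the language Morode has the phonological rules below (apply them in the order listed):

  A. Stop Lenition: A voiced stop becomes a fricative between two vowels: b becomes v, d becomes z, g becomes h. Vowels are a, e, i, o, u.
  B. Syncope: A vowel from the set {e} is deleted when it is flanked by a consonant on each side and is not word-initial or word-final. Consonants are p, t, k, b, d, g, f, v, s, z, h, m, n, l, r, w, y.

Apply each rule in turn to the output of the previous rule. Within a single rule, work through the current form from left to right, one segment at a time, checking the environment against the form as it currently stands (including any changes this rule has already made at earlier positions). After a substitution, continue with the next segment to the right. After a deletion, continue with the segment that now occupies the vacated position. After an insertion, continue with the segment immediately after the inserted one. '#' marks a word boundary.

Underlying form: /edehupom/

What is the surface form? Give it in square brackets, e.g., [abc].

A Stop Lenition: [edehupom] → [ezehupom]
B Syncope: [ezehupom] → [ezhupom]

[ezhupom]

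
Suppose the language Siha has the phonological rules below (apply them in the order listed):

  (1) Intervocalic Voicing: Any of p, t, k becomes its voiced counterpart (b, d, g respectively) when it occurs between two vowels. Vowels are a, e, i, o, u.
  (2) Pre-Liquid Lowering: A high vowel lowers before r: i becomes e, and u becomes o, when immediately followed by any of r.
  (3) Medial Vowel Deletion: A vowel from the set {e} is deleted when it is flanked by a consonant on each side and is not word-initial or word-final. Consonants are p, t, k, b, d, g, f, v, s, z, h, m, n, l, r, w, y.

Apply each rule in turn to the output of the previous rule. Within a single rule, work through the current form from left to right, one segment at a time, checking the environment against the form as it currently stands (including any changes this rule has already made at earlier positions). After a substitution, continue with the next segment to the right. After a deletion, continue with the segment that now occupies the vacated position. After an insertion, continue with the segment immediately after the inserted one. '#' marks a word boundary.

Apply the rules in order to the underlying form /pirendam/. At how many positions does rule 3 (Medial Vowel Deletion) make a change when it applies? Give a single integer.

2

(1) Intervocalic Voicing: no change — [pirendam]
(2) Pre-Liquid Lowering: [pirendam] → [perendam]
(3) Medial Vowel Deletion: [perendam] → [prndam]
Rule 3 changed 2 position(s).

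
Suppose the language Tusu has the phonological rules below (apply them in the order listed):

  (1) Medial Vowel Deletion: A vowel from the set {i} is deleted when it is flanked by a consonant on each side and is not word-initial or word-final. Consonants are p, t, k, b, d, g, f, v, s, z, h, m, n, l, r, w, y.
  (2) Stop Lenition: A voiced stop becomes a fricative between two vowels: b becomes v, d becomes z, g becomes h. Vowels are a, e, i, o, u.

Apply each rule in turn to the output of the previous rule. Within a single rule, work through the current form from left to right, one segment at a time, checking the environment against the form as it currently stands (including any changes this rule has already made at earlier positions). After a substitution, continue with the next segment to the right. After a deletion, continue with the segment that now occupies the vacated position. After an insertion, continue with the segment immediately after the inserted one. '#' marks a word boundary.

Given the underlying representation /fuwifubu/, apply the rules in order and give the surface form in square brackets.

[fuwfuvu]

(1) Medial Vowel Deletion: [fuwifubu] → [fuwfubu]
(2) Stop Lenition: [fuwfubu] → [fuwfuvu]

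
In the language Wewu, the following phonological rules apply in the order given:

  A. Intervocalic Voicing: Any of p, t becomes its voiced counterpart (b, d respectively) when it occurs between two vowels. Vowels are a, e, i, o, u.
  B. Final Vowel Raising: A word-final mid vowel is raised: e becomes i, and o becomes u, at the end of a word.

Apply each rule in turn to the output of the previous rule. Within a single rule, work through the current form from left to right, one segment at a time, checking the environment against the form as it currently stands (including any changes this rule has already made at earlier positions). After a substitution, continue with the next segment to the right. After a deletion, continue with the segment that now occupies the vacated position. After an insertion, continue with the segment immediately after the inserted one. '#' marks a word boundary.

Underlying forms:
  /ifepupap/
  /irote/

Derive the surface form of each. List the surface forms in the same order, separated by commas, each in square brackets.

[ifebubap], [irodi]

/ifepupap/:
  A Intervocalic Voicing: [ifepupap] → [ifebubap]
  B Final Vowel Raising: no change — [ifebubap]
/irote/:
  A Intervocalic Voicing: [irote] → [irode]
  B Final Vowel Raising: [irode] → [irodi]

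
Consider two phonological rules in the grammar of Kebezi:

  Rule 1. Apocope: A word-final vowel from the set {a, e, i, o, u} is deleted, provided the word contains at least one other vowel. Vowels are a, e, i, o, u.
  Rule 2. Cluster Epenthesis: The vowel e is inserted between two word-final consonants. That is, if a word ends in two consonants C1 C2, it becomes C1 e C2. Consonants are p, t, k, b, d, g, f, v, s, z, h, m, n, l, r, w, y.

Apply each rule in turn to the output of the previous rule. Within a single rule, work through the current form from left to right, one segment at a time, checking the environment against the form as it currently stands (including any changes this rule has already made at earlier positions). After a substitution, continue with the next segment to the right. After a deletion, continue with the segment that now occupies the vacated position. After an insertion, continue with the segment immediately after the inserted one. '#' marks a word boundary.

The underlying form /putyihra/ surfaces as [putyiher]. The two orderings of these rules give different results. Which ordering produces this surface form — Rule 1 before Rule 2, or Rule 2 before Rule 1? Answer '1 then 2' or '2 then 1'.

Order 1 then 2:
  1 Apocope: [putyihra] → [putyihr]
  2 Cluster Epenthesis: [putyihr] → [putyiher]
  result: [putyiher]
Order 2 then 1:
  2 Cluster Epenthesis: no change — [putyihra]
  1 Apocope: [putyihra] → [putyihr]
  result: [putyihr]

1 then 2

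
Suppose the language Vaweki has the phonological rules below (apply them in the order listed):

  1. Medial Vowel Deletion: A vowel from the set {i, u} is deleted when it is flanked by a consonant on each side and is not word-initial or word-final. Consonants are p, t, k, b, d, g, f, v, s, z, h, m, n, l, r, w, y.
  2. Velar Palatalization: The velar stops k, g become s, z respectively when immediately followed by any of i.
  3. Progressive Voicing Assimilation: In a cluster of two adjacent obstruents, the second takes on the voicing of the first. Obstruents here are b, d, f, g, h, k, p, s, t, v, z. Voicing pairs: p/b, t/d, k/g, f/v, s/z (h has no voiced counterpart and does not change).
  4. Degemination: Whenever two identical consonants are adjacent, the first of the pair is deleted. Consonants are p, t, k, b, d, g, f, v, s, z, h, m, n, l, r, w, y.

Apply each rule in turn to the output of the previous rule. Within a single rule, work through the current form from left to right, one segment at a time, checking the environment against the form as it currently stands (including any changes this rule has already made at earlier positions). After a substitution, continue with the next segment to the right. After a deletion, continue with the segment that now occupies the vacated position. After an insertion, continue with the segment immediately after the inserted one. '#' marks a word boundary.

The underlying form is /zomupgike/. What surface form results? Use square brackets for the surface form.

1 Medial Vowel Deletion: [zomupgike] → [zompgke]
2 Velar Palatalization: no change — [zompgke]
3 Progressive Voicing Assimilation: [zompgke] → [zompkke]
4 Degemination: [zompkke] → [zompke]

[zompke]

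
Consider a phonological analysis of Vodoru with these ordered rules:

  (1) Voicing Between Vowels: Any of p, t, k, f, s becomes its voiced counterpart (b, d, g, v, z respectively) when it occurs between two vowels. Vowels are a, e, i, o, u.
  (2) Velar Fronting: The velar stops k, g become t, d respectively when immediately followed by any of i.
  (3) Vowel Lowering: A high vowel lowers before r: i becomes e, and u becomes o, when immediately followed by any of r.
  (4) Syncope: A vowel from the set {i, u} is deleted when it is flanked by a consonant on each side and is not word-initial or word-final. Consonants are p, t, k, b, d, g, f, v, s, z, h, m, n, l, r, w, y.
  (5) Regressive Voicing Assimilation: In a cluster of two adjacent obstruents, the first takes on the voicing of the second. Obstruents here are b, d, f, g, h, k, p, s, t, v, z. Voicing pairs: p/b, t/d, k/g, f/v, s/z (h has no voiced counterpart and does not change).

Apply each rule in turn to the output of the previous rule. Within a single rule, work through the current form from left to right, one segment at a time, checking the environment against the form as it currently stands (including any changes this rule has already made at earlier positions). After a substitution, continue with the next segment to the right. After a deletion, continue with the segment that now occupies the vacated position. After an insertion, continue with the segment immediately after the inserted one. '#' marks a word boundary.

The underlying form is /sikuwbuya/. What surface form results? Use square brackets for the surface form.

(1) Voicing Between Vowels: [sikuwbuya] → [siguwbuya]
(2) Velar Fronting: no change — [siguwbuya]
(3) Vowel Lowering: no change — [siguwbuya]
(4) Syncope: [siguwbuya] → [sgwbya]
(5) Regressive Voicing Assimilation: [sgwbya] → [zgwbya]

[zgwbya]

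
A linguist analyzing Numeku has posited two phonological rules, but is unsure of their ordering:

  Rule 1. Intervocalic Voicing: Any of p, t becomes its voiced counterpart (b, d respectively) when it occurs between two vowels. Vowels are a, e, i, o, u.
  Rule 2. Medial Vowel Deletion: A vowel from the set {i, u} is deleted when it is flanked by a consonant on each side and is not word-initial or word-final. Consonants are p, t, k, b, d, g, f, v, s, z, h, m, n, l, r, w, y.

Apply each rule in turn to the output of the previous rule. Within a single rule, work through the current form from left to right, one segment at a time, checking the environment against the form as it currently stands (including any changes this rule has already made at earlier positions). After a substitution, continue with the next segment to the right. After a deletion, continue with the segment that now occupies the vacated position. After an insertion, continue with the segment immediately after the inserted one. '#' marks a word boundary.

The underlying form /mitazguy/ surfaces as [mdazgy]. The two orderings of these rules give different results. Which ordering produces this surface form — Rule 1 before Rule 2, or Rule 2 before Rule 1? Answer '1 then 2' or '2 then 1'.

Order 1 then 2:
  1 Intervocalic Voicing: [mitazguy] → [midazguy]
  2 Medial Vowel Deletion: [midazguy] → [mdazgy]
  result: [mdazgy]
Order 2 then 1:
  2 Medial Vowel Deletion: [mitazguy] → [mtazgy]
  1 Intervocalic Voicing: no change — [mtazgy]
  result: [mtazgy]

1 then 2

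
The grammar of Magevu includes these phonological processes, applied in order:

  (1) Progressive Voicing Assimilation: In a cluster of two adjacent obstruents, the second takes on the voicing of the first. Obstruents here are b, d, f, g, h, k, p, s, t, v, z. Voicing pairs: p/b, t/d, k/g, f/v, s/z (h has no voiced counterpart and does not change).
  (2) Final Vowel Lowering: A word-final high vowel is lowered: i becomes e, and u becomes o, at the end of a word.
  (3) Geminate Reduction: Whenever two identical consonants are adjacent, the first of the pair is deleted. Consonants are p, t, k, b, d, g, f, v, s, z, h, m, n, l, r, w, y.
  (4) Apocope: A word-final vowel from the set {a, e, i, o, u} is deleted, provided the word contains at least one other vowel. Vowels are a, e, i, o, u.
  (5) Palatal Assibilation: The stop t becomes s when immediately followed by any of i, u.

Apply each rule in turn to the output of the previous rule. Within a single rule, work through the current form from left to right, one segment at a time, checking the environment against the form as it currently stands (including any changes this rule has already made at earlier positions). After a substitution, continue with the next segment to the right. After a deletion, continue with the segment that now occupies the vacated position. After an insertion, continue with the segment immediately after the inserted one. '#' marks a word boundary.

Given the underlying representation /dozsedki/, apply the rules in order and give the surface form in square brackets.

(1) Progressive Voicing Assimilation: [dozsedki] → [dozzedgi]
(2) Final Vowel Lowering: [dozzedgi] → [dozzedge]
(3) Geminate Reduction: [dozzedge] → [dozedge]
(4) Apocope: [dozedge] → [dozedg]
(5) Palatal Assibilation: no change — [dozedg]

[dozedg]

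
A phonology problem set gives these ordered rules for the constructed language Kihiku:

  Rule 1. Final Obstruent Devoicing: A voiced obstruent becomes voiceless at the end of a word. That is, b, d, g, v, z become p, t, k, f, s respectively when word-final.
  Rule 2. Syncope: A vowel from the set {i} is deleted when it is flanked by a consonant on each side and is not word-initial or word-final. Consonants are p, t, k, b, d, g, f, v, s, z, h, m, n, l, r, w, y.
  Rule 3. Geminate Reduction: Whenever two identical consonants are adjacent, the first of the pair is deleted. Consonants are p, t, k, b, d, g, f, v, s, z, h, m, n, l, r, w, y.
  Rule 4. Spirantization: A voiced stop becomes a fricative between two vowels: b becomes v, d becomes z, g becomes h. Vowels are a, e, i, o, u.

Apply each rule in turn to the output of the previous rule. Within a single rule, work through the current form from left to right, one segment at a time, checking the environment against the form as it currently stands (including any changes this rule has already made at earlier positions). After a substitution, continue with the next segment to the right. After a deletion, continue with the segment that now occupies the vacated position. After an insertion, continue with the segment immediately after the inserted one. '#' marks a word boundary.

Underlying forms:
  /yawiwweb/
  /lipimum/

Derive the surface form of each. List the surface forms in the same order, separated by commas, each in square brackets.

[yawep], [lpmum]

/yawiwweb/:
  Rule 1 Final Obstruent Devoicing: [yawiwweb] → [yawiwwep]
  Rule 2 Syncope: [yawiwwep] → [yawwwep]
  Rule 3 Geminate Reduction: [yawwwep] → [yawep]
  Rule 4 Spirantization: no change — [yawep]
/lipimum/:
  Rule 1 Final Obstruent Devoicing: no change — [lipimum]
  Rule 2 Syncope: [lipimum] → [lpmum]
  Rule 3 Geminate Reduction: no change — [lpmum]
  Rule 4 Spirantization: no change — [lpmum]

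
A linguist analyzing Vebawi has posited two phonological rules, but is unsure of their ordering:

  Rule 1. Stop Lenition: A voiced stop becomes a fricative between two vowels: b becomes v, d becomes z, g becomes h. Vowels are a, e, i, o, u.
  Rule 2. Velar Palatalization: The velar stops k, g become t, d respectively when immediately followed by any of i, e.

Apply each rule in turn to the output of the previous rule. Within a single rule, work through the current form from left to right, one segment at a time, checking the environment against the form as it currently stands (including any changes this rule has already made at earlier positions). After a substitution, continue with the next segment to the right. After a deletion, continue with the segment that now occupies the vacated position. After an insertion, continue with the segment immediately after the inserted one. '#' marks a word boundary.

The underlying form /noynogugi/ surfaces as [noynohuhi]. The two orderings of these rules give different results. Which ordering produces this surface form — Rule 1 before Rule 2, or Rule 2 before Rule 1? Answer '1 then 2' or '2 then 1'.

Order 1 then 2:
  1 Stop Lenition: [noynogugi] → [noynohuhi]
  2 Velar Palatalization: no change — [noynohuhi]
  result: [noynohuhi]
Order 2 then 1:
  2 Velar Palatalization: [noynogugi] → [noynogudi]
  1 Stop Lenition: [noynogudi] → [noynohuzi]
  result: [noynohuzi]

1 then 2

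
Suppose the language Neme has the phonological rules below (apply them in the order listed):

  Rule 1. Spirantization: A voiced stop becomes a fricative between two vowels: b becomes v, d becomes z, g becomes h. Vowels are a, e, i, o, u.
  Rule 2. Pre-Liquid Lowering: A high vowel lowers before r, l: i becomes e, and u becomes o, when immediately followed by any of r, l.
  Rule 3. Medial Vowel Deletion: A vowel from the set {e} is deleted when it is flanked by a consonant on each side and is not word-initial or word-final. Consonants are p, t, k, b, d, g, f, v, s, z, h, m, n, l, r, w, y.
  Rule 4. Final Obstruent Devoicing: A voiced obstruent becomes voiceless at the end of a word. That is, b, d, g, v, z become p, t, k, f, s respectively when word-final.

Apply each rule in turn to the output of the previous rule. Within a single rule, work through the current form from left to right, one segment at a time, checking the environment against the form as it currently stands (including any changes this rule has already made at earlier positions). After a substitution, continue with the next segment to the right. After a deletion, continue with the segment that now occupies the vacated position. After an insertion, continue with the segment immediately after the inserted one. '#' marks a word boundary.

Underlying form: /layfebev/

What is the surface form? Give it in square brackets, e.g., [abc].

[layfvf]

Rule 1 Spirantization: [layfebev] → [layfevev]
Rule 2 Pre-Liquid Lowering: no change — [layfevev]
Rule 3 Medial Vowel Deletion: [layfevev] → [layfvv]
Rule 4 Final Obstruent Devoicing: [layfvv] → [layfvf]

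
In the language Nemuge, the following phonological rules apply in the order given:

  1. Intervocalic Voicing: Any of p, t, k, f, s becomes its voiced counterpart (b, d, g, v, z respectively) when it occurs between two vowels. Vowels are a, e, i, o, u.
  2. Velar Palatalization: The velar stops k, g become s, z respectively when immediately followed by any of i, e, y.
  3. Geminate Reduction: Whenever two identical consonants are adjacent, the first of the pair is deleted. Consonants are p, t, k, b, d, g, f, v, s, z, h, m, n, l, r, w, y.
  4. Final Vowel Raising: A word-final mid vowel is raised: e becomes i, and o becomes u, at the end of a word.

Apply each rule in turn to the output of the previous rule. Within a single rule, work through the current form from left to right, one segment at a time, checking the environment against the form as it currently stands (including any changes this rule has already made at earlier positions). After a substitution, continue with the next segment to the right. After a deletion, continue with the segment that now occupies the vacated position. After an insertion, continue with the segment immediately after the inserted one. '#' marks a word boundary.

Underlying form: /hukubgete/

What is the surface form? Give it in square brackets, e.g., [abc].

[hugubzedi]

1 Intervocalic Voicing: [hukubgete] → [hugubgede]
2 Velar Palatalization: [hugubgede] → [hugubzede]
3 Geminate Reduction: no change — [hugubzede]
4 Final Vowel Raising: [hugubzede] → [hugubzedi]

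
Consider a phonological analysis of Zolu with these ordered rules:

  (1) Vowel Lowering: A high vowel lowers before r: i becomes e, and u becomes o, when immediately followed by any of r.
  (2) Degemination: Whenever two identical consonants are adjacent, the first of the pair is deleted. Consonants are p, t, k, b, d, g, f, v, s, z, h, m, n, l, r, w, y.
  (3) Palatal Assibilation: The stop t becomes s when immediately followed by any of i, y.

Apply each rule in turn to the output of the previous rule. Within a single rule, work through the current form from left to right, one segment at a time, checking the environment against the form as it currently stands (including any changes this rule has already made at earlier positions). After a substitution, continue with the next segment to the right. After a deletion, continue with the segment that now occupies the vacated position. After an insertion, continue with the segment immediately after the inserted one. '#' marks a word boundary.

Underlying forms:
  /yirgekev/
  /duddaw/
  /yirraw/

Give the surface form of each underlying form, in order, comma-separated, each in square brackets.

[yergekev], [dudaw], [yeraw]

/yirgekev/:
  (1) Vowel Lowering: [yirgekev] → [yergekev]
  (2) Degemination: no change — [yergekev]
  (3) Palatal Assibilation: no change — [yergekev]
/duddaw/:
  (1) Vowel Lowering: no change — [duddaw]
  (2) Degemination: [duddaw] → [dudaw]
  (3) Palatal Assibilation: no change — [dudaw]
/yirraw/:
  (1) Vowel Lowering: [yirraw] → [yerraw]
  (2) Degemination: [yerraw] → [yeraw]
  (3) Palatal Assibilation: no change — [yeraw]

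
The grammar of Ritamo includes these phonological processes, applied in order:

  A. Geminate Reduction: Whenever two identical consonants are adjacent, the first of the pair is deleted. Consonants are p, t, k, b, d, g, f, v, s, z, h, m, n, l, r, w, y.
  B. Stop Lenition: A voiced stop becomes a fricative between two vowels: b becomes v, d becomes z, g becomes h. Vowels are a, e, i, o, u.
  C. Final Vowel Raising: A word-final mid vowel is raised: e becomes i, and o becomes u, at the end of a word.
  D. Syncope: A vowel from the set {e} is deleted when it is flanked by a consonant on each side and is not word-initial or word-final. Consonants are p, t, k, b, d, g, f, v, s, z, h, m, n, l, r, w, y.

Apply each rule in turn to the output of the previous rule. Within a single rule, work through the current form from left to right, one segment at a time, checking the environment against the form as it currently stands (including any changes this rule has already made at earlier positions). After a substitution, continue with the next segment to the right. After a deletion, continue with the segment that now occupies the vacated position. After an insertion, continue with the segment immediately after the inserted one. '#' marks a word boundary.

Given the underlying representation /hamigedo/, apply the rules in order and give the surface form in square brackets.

[hamihzu]

A Geminate Reduction: no change — [hamigedo]
B Stop Lenition: [hamigedo] → [hamihezo]
C Final Vowel Raising: [hamihezo] → [hamihezu]
D Syncope: [hamihezu] → [hamihzu]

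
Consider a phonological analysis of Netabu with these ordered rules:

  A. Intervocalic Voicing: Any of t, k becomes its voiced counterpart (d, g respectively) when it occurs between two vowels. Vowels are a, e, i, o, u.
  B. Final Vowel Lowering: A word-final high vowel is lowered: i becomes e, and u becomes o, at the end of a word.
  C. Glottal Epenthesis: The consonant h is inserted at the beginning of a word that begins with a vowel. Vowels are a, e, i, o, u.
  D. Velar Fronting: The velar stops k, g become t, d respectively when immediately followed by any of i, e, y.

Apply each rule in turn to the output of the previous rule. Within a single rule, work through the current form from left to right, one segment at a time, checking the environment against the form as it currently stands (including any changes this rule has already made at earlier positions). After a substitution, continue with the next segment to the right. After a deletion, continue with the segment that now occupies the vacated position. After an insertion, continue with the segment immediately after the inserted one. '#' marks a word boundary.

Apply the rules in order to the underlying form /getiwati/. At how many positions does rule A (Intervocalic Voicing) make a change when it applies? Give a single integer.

2

A Intervocalic Voicing: [getiwati] → [gediwadi]
B Final Vowel Lowering: [gediwadi] → [gediwade]
C Glottal Epenthesis: no change — [gediwade]
D Velar Fronting: [gediwade] → [dediwade]
Rule A changed 2 position(s).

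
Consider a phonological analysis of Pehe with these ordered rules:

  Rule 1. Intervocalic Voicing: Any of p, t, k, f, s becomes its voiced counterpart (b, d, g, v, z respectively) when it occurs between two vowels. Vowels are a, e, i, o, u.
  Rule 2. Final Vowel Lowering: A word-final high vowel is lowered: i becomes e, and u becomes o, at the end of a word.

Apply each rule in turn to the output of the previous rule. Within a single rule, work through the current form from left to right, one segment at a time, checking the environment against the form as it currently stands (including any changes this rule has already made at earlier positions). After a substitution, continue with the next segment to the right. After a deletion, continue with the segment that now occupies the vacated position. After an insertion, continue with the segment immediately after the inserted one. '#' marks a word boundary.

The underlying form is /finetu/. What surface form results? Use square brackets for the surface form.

Rule 1 Intervocalic Voicing: [finetu] → [finedu]
Rule 2 Final Vowel Lowering: [finedu] → [finedo]

[finedo]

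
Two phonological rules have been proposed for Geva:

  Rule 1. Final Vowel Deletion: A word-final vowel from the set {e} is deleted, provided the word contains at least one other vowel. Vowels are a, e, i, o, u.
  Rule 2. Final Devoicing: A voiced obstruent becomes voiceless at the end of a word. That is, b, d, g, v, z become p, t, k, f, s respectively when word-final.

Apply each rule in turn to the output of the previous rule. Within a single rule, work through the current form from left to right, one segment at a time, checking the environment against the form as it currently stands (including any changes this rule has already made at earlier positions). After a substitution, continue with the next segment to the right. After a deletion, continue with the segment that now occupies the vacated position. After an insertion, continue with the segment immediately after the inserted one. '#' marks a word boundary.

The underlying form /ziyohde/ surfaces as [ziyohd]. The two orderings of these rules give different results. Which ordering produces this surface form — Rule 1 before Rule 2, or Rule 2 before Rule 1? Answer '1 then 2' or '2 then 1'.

2 then 1

Order 1 then 2:
  1 Final Vowel Deletion: [ziyohde] → [ziyohd]
  2 Final Devoicing: [ziyohd] → [ziyoht]
  result: [ziyoht]
Order 2 then 1:
  2 Final Devoicing: no change — [ziyohde]
  1 Final Vowel Deletion: [ziyohde] → [ziyohd]
  result: [ziyohd]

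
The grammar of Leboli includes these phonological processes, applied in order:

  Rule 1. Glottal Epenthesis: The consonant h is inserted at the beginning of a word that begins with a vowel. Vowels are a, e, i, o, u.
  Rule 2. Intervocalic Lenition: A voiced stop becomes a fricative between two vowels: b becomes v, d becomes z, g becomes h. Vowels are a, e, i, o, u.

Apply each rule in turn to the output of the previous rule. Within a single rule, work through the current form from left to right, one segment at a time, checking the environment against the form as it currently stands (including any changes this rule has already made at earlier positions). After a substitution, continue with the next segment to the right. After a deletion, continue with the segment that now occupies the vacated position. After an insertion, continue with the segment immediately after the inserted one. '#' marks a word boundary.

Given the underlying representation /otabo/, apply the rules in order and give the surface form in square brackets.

Rule 1 Glottal Epenthesis: [otabo] → [hotabo]
Rule 2 Intervocalic Lenition: [hotabo] → [hotavo]

[hotavo]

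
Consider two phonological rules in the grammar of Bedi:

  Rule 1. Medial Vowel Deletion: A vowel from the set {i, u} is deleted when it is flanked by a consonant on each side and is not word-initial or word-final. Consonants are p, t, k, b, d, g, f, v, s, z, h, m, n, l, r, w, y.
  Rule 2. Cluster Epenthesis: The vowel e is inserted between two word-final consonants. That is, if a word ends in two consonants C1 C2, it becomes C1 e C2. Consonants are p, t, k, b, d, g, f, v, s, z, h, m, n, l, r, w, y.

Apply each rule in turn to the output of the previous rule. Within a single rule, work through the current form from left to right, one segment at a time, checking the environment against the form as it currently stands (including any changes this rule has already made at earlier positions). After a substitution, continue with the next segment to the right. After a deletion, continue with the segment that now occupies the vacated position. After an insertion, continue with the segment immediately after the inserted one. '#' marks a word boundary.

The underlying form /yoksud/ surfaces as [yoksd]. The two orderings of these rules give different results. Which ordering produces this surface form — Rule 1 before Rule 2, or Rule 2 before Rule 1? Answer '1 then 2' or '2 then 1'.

2 then 1

Order 1 then 2:
  1 Medial Vowel Deletion: [yoksud] → [yoksd]
  2 Cluster Epenthesis: [yoksd] → [yoksed]
  result: [yoksed]
Order 2 then 1:
  2 Cluster Epenthesis: no change — [yoksud]
  1 Medial Vowel Deletion: [yoksud] → [yoksd]
  result: [yoksd]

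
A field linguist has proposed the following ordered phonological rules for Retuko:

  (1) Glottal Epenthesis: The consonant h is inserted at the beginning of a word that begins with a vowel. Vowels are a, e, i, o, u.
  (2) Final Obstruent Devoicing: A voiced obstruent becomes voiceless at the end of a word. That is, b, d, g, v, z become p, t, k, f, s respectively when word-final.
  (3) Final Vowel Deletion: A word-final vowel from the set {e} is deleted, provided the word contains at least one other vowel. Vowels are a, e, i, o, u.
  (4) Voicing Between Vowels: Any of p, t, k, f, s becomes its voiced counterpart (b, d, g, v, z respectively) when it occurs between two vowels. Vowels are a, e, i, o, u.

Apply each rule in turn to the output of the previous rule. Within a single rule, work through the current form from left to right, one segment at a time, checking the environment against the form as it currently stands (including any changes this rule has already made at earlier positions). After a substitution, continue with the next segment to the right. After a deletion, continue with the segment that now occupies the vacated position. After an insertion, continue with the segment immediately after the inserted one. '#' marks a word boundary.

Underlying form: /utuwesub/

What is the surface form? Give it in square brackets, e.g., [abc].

(1) Glottal Epenthesis: [utuwesub] → [hutuwesub]
(2) Final Obstruent Devoicing: [hutuwesub] → [hutuwesup]
(3) Final Vowel Deletion: no change — [hutuwesup]
(4) Voicing Between Vowels: [hutuwesup] → [huduwezup]

[huduwezup]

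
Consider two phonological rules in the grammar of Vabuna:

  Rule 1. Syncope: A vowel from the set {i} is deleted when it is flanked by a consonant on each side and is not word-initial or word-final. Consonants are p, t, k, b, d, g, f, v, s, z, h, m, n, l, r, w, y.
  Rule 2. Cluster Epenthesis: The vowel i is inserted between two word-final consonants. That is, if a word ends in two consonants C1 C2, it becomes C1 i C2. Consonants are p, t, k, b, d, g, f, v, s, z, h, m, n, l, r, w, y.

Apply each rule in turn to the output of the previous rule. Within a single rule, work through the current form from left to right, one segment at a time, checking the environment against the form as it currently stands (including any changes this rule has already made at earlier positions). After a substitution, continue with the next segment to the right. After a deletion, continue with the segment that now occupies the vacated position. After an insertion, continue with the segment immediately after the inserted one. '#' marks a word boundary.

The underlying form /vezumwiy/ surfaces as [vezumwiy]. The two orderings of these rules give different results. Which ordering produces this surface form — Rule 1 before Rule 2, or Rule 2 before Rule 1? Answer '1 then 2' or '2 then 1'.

Order 1 then 2:
  1 Syncope: [vezumwiy] → [vezumwy]
  2 Cluster Epenthesis: [vezumwy] → [vezumwiy]
  result: [vezumwiy]
Order 2 then 1:
  2 Cluster Epenthesis: no change — [vezumwiy]
  1 Syncope: [vezumwiy] → [vezumwy]
  result: [vezumwy]

1 then 2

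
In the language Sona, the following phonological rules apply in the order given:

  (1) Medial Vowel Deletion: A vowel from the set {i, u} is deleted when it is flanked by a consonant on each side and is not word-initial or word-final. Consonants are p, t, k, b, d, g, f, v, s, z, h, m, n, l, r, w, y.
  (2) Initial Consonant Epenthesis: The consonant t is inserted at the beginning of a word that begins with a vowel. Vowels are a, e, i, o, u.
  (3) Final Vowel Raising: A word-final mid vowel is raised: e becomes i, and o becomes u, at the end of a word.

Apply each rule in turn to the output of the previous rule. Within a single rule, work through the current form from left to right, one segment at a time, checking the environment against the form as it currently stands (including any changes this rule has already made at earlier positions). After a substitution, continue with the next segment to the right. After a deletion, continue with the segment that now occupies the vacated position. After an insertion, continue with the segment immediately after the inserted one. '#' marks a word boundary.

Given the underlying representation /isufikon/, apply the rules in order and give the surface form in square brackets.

(1) Medial Vowel Deletion: [isufikon] → [isfkon]
(2) Initial Consonant Epenthesis: [isfkon] → [tisfkon]
(3) Final Vowel Raising: no change — [tisfkon]

[tisfkon]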